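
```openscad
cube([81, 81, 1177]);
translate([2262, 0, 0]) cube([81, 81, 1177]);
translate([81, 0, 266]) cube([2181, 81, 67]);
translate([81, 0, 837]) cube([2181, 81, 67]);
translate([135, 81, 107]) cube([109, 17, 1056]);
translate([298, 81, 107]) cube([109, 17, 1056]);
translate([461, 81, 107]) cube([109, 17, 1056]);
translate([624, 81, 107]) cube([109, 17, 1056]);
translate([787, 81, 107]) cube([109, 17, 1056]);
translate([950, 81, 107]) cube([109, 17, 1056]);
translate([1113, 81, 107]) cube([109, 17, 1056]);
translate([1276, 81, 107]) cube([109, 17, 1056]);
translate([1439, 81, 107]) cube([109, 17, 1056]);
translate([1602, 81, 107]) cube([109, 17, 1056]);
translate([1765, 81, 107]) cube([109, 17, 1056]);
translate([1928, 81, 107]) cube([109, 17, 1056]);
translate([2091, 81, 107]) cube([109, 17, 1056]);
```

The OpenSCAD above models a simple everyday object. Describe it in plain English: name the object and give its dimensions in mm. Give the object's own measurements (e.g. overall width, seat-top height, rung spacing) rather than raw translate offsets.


A fence section. Two 81×81 mm posts, 1177 mm tall, stand on the floor with a clear span of 2181 mm between their inner faces. Two horizontal rails of 81×67 mm section span the gap between the posts with their undersides at z = 266 mm and z = 837 mm, flush with the posts' −y face. 13 pickets, each 109 mm wide, 17 mm thick and 1056 mm tall, are fixed to the +y face of the rails with their bottoms at z = 107 mm, spaced across the span with a 54 mm gap after the −x post and between neighbouring pickets, with 62 mm left before the +x post.


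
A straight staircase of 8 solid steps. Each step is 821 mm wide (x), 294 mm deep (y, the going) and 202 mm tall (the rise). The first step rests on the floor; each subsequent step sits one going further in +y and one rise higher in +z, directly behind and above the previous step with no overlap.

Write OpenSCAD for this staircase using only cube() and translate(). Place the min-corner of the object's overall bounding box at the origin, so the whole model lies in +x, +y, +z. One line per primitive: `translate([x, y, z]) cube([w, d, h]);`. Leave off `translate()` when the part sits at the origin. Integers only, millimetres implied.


cube([821, 294, 202]);
translate([0, 294, 202]) cube([821, 294, 202]);
translate([0, 588, 404]) cube([821, 294, 202]);
translate([0, 882, 606]) cube([821, 294, 202]);
translate([0, 1176, 808]) cube([821, 294, 202]);
translate([0, 1470, 1010]) cube([821, 294, 202]);
translate([0, 1764, 1212]) cube([821, 294, 202]);
translate([0, 2058, 1414]) cube([821, 294, 202]);


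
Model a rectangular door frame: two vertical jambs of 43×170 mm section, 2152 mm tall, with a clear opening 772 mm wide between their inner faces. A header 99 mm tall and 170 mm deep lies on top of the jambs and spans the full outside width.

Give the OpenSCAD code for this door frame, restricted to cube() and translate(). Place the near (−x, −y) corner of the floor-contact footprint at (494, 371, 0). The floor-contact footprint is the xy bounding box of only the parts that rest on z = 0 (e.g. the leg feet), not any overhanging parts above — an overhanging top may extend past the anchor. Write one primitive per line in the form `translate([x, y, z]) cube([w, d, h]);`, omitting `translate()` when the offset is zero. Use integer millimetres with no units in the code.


translate([494, 371, 0]) cube([43, 170, 2152]);
translate([1309, 371, 0]) cube([43, 170, 2152]);
translate([494, 371, 2152]) cube([858, 170, 99]);


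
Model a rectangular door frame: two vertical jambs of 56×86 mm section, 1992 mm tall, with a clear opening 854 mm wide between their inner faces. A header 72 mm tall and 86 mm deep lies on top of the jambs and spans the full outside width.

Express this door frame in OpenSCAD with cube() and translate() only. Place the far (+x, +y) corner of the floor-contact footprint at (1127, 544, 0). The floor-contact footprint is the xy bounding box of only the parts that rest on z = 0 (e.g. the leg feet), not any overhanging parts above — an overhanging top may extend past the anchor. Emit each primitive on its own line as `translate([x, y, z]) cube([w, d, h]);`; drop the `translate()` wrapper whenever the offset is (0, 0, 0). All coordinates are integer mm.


translate([161, 458, 0]) cube([56, 86, 1992]);
translate([1071, 458, 0]) cube([56, 86, 1992]);
translate([161, 458, 1992]) cube([966, 86, 72]);


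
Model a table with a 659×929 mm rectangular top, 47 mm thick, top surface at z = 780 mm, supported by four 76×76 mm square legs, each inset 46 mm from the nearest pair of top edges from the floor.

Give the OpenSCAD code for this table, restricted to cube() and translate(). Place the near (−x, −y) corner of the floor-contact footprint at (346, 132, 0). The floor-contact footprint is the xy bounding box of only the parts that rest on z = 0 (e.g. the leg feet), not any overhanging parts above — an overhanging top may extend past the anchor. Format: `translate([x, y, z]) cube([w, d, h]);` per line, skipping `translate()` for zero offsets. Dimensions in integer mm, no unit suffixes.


translate([300, 86, 733]) cube([659, 929, 47]);
translate([346, 132, 0]) cube([76, 76, 733]);
translate([837, 132, 0]) cube([76, 76, 733]);
translate([346, 893, 0]) cube([76, 76, 733]);
translate([837, 893, 0]) cube([76, 76, 733]);


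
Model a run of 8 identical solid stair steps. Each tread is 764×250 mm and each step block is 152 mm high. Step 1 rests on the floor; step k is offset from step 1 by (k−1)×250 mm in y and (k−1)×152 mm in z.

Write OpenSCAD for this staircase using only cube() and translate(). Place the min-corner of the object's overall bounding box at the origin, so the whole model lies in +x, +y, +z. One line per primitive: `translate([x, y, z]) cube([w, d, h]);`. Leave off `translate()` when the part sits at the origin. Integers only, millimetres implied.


cube([764, 250, 152]);
translate([0, 250, 152]) cube([764, 250, 152]);
translate([0, 500, 304]) cube([764, 250, 152]);
translate([0, 750, 456]) cube([764, 250, 152]);
translate([0, 1000, 608]) cube([764, 250, 152]);
translate([0, 1250, 760]) cube([764, 250, 152]);
translate([0, 1500, 912]) cube([764, 250, 152]);
translate([0, 1750, 1064]) cube([764, 250, 152]);


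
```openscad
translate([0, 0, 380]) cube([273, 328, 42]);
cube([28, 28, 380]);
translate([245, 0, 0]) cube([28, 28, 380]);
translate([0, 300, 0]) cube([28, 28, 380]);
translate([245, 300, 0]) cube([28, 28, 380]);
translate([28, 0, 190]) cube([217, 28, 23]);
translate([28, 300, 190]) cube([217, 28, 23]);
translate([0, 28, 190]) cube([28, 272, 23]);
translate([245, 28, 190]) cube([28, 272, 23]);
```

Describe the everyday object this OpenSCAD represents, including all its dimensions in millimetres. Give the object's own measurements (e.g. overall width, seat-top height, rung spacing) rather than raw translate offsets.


A four-legged stool. The seat is a 273×328×42 mm slab whose top surface is at z = 422 mm; four square legs, each 28×28 mm in cross-section, run from the floor (z = 0) to the underside of the seat, each flush with a corner of the seat. Four stretchers, 28 mm wide and 23 mm tall, connect adjacent legs with their undersides at z = 190 mm, each running between the inner faces of the legs it joins and aligned with the legs' outer faces on the other axis.


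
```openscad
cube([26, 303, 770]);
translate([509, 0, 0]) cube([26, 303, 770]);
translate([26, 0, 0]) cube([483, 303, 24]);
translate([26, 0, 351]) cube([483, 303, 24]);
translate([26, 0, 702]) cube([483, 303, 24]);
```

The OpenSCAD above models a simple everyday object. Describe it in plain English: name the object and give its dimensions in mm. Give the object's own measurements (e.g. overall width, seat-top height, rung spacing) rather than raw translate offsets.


An open bookshelf. Two side panels, each 26 mm thick, 303 mm deep and 770 mm tall, stand 535 mm apart (outside-to-outside). Between them sit 3 shelves, each 24 mm thick and 303 mm deep, spanning the full gap between the sides. The bottom shelf rests on the floor (its underside at z = 0) and the clear gap between one shelf's top and the next shelf's underside is 327 mm.


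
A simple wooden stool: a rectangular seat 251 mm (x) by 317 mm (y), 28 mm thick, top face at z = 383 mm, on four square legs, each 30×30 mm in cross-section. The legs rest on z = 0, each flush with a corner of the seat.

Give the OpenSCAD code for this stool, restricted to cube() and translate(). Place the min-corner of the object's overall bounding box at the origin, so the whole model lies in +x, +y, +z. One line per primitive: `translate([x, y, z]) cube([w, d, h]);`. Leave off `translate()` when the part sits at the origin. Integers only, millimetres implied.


translate([0, 0, 355]) cube([251, 317, 28]);
cube([30, 30, 355]);
translate([221, 0, 0]) cube([30, 30, 355]);
translate([0, 287, 0]) cube([30, 30, 355]);
translate([221, 287, 0]) cube([30, 30, 355]);


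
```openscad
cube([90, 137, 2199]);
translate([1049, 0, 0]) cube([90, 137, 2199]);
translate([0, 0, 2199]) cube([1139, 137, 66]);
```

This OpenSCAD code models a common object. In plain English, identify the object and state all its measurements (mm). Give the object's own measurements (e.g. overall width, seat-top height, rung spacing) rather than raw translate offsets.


A door frame. The clear opening is 959 mm wide and 2199 mm high. Two 90 mm wide jambs, 137 mm deep, stand either side of the opening from the floor to the top of the opening. A 66 mm thick head sits across the top of both jambs, spanning the full outside width of the frame.


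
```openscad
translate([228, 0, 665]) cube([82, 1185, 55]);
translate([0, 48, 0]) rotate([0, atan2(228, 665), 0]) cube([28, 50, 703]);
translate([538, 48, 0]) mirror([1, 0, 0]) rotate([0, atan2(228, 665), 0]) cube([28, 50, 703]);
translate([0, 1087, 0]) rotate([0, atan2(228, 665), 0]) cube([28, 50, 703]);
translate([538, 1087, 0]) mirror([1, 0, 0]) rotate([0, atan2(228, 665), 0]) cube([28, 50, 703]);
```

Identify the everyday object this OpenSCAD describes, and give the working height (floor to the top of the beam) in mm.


A sawhorse. The overall height is 720 mm.

A beam across two mirrored pairs of raked legs — a sawhorse. The beam's underside is at z = 665 (matching the legs' vertical rise in atan2(228, 665)) and the beam is 55 mm tall, so its top is at 665 + 55 = 720 mm. The raked legs top out at the beam's underside, so that is the highest point.


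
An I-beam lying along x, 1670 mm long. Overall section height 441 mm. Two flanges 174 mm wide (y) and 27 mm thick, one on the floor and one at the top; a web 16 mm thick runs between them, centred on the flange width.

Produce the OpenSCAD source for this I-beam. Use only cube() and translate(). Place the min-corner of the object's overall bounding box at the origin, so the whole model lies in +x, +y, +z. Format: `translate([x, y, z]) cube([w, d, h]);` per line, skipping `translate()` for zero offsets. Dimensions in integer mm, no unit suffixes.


cube([1670, 174, 27]);
translate([0, 79, 27]) cube([1670, 16, 387]);
translate([0, 0, 414]) cube([1670, 174, 27]);


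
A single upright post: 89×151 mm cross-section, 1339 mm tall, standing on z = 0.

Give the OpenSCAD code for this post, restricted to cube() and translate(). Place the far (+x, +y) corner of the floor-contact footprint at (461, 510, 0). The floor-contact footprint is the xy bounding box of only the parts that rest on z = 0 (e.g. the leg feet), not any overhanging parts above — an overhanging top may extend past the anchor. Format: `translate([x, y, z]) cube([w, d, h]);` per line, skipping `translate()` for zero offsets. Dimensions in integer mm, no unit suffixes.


translate([372, 359, 0]) cube([89, 151, 1339]);


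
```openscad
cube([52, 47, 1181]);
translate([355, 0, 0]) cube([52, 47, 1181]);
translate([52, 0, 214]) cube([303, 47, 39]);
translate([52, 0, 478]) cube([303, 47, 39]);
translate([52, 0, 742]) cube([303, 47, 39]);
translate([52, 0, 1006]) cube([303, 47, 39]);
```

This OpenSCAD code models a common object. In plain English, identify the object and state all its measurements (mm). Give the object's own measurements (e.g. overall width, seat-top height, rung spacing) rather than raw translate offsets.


A straight ladder. Two 52×47 mm vertical rails, 1181 mm tall, stand 407 mm apart (outside-to-outside) with their front faces coplanar on the −y side. 4 rungs, each 47 mm deep and 39 mm tall, span between the inner faces of the rails, front faces flush with the rails. The lowest rung's underside is at z = 214 mm and rungs are spaced 264 mm apart (underside to underside).


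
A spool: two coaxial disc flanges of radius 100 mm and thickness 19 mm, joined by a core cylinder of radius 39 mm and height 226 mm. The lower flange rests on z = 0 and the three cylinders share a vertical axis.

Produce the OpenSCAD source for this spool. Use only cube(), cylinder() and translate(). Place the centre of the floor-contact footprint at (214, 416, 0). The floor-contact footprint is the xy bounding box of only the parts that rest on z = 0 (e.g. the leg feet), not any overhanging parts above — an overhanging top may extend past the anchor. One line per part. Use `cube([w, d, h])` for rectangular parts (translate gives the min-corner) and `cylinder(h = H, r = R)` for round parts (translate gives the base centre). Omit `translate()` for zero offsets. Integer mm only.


translate([214, 416, 0]) cylinder(h = 19, r = 100);
translate([214, 416, 19]) cylinder(h = 226, r = 39);
translate([214, 416, 245]) cylinder(h = 19, r = 100);


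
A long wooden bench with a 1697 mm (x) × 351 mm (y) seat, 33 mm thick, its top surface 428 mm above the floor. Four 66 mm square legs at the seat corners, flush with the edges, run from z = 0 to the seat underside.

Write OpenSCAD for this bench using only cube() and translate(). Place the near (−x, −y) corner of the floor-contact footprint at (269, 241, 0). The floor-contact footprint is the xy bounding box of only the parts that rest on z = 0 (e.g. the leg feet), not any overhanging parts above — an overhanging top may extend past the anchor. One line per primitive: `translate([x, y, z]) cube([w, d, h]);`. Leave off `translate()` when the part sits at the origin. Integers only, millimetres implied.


translate([269, 241, 395]) cube([1697, 351, 33]);
translate([269, 241, 0]) cube([66, 66, 395]);
translate([269, 526, 0]) cube([66, 66, 395]);
translate([1900, 241, 0]) cube([66, 66, 395]);
translate([1900, 526, 0]) cube([66, 66, 395]);


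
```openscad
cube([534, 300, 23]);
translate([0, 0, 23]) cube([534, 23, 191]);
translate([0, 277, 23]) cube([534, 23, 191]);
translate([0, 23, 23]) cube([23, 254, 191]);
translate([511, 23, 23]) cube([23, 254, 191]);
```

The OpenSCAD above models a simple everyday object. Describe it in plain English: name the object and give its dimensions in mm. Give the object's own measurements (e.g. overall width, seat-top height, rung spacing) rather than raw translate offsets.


An open-topped rectangular box: outside dimensions 534×300×214 mm, with a uniform wall and base thickness of 23 mm. The base is a full 534×300 slab on the floor; four walls sit on top of the base. The front and back walls (the −y and +y sides) span the full width; the two side walls fit between them.


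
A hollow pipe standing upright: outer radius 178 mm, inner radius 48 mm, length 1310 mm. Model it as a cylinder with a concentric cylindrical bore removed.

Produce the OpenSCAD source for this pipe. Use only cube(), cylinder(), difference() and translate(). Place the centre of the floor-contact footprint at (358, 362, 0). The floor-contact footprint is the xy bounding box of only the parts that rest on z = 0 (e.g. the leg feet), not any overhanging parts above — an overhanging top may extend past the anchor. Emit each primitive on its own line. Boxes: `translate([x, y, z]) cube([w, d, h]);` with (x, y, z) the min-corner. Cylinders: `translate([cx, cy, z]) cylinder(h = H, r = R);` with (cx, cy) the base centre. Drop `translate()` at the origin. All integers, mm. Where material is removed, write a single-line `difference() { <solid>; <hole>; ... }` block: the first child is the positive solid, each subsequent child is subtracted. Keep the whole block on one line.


difference() { translate([358, 362, 0]) cylinder(h = 1310, r = 178); translate([358, 362, 0]) cylinder(h = 1310, r = 48); }


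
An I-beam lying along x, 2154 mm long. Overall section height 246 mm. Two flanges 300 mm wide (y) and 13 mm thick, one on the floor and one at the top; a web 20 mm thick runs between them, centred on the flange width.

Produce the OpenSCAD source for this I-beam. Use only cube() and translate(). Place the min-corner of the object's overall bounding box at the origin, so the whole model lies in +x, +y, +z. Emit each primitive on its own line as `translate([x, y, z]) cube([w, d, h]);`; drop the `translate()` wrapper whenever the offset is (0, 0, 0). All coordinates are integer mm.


cube([2154, 300, 13]);
translate([0, 140, 13]) cube([2154, 20, 220]);
translate([0, 0, 233]) cube([2154, 300, 13]);


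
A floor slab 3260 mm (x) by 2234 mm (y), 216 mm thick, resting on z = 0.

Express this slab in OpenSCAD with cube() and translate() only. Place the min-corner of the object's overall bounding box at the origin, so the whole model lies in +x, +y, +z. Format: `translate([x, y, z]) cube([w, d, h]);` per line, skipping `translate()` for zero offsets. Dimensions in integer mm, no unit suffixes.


cube([3260, 2234, 216]);


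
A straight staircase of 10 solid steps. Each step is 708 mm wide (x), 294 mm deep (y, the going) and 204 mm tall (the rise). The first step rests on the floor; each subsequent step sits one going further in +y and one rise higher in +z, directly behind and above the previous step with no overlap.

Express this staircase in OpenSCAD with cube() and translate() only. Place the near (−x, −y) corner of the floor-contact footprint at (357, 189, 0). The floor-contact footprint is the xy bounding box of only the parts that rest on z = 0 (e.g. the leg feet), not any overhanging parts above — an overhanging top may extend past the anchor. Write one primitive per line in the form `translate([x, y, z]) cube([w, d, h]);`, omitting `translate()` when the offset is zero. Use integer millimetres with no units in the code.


translate([357, 189, 0]) cube([708, 294, 204]);
translate([357, 483, 204]) cube([708, 294, 204]);
translate([357, 777, 408]) cube([708, 294, 204]);
translate([357, 1071, 612]) cube([708, 294, 204]);
translate([357, 1365, 816]) cube([708, 294, 204]);
translate([357, 1659, 1020]) cube([708, 294, 204]);
translate([357, 1953, 1224]) cube([708, 294, 204]);
translate([357, 2247, 1428]) cube([708, 294, 204]);
translate([357, 2541, 1632]) cube([708, 294, 204]);
translate([357, 2835, 1836]) cube([708, 294, 204]);


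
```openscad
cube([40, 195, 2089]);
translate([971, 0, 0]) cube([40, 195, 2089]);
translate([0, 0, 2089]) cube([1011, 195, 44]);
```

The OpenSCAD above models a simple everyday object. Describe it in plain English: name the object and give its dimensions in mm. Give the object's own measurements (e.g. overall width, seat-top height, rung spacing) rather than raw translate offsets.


A door frame. The clear opening is 931 mm wide and 2089 mm high. Two 40 mm wide jambs, 195 mm deep, stand either side of the opening from the floor to the top of the opening. A 44 mm thick head sits across the top of both jambs, spanning the full outside width of the frame.


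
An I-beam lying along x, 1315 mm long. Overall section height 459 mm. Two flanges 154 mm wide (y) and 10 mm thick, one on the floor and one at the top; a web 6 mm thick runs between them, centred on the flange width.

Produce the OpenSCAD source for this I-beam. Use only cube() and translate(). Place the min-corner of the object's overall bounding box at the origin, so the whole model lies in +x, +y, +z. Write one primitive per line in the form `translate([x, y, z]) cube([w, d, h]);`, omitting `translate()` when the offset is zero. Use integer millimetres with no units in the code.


cube([1315, 154, 10]);
translate([0, 74, 10]) cube([1315, 6, 439]);
translate([0, 0, 449]) cube([1315, 154, 10]);


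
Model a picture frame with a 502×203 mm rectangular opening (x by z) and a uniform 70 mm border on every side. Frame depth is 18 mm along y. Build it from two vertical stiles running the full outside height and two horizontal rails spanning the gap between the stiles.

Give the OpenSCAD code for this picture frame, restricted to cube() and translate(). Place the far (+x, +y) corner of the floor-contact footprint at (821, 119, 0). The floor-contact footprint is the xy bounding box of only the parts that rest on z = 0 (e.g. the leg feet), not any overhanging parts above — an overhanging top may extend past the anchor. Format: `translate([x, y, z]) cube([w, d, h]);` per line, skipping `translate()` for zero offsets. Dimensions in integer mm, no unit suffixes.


translate([179, 101, 0]) cube([70, 18, 343]);
translate([751, 101, 0]) cube([70, 18, 343]);
translate([249, 101, 0]) cube([502, 18, 70]);
translate([249, 101, 273]) cube([502, 18, 70]);


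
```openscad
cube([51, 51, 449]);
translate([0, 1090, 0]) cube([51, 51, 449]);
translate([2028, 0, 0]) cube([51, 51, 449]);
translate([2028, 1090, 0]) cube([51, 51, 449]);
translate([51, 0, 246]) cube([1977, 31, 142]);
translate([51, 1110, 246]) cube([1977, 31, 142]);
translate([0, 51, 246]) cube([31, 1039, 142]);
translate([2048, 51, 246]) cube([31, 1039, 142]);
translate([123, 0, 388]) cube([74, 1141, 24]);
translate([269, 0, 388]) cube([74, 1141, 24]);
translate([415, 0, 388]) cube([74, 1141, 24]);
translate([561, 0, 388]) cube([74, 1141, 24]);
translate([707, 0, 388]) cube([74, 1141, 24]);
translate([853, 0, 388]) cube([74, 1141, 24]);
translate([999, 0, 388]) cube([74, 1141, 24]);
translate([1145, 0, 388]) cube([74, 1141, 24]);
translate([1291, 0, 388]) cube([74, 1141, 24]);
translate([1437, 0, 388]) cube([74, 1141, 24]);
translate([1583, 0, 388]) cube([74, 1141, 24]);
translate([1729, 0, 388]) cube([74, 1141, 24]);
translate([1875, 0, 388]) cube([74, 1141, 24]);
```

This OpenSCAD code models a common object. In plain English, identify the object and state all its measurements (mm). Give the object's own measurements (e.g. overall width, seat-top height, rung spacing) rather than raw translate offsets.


A bed frame 2079 mm long (x) by 1141 mm wide (y). Four 51×51 mm corner posts, 449 mm tall, at the corners of the footprint. Four rails of 31 mm thickness and 142 mm height run between adjacent posts with their undersides at z = 246 mm, their outer faces flush with the outside of the frame (the two x-running rails run between the posts' inner faces; the two y-running rails run between the posts' inner faces). 13 slats, each 74 mm wide (x) and 24 mm thick, lie across the top of the two x-running rails, running the full 1141 mm width of the frame in y; along x they sit between the end posts with a 72 mm gap after the −x posts and between neighbouring slats, leaving 79 mm before the +x posts.


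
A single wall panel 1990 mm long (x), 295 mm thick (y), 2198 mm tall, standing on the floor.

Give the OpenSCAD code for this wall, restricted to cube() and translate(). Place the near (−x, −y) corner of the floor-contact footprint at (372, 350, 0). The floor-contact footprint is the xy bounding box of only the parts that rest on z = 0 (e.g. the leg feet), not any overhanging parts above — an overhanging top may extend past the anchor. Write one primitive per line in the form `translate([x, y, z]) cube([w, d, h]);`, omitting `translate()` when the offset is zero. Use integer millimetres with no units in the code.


translate([372, 350, 0]) cube([1990, 295, 2198]);


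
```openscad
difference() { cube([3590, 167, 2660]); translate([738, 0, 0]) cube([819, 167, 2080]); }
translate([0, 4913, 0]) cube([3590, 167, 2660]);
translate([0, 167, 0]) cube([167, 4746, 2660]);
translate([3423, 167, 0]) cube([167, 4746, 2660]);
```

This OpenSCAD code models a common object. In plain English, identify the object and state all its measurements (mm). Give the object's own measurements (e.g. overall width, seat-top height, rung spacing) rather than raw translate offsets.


A single room: four walls, each 2660 mm tall and 167 mm thick, enclosing an outside footprint 3590×5080 mm (x × y), no floor or roof. The front and back walls (−y and +y sides) run the full x-width; the side walls fit between their inner faces. A door opening 819 mm wide and 2080 mm tall is cut through the front wall from the floor up, its −x edge 738 mm from the wall's −x end.


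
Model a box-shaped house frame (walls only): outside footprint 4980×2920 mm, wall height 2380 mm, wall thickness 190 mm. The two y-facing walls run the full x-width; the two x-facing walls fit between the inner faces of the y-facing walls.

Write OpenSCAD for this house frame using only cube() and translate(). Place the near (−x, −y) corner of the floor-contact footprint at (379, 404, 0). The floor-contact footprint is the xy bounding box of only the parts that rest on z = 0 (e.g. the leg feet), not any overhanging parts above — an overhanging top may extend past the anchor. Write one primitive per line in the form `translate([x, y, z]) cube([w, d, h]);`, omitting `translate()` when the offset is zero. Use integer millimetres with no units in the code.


translate([379, 404, 0]) cube([4980, 190, 2380]);
translate([379, 3134, 0]) cube([4980, 190, 2380]);
translate([379, 594, 0]) cube([190, 2540, 2380]);
translate([5169, 594, 0]) cube([190, 2540, 2380]);


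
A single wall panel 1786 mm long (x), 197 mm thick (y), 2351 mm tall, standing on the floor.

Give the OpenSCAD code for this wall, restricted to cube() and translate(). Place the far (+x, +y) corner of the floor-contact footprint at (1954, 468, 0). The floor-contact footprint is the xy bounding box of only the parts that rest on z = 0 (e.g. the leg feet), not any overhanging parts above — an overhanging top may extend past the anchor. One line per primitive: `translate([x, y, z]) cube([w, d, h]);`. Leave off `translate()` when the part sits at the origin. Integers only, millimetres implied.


translate([168, 271, 0]) cube([1786, 197, 2351]);


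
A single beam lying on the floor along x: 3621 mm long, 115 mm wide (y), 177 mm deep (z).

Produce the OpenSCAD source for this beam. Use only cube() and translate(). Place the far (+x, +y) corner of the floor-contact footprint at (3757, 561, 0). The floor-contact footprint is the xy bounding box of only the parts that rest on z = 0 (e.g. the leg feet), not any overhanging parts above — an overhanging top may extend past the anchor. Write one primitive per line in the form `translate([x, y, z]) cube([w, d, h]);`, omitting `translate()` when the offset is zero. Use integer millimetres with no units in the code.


translate([136, 446, 0]) cube([3621, 115, 177]);


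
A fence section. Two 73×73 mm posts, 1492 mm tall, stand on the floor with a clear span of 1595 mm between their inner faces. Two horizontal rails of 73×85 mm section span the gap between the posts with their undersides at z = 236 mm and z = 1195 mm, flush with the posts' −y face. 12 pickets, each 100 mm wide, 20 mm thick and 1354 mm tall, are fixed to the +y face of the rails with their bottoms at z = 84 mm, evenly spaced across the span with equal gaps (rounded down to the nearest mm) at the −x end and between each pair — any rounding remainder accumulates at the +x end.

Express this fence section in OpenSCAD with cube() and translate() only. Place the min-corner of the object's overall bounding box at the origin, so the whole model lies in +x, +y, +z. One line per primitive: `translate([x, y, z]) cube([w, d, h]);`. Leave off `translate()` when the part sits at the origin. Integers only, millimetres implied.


cube([73, 73, 1492]);
translate([1668, 0, 0]) cube([73, 73, 1492]);
translate([73, 0, 236]) cube([1595, 73, 85]);
translate([73, 0, 1195]) cube([1595, 73, 85]);
translate([103, 73, 84]) cube([100, 20, 1354]);
translate([233, 73, 84]) cube([100, 20, 1354]);
translate([363, 73, 84]) cube([100, 20, 1354]);
translate([493, 73, 84]) cube([100, 20, 1354]);
translate([623, 73, 84]) cube([100, 20, 1354]);
translate([753, 73, 84]) cube([100, 20, 1354]);
translate([883, 73, 84]) cube([100, 20, 1354]);
translate([1013, 73, 84]) cube([100, 20, 1354]);
translate([1143, 73, 84]) cube([100, 20, 1354]);
translate([1273, 73, 84]) cube([100, 20, 1354]);
translate([1403, 73, 84]) cube([100, 20, 1354]);
translate([1533, 73, 84]) cube([100, 20, 1354]);


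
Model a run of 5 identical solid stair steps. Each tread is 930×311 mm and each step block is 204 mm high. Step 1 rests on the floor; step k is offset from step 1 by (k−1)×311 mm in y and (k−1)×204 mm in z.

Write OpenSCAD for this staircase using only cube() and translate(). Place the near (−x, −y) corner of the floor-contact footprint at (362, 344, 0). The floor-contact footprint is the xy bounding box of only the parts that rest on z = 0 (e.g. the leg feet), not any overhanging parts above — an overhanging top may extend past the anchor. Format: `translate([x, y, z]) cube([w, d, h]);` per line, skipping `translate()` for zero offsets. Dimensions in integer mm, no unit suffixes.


translate([362, 344, 0]) cube([930, 311, 204]);
translate([362, 655, 204]) cube([930, 311, 204]);
translate([362, 966, 408]) cube([930, 311, 204]);
translate([362, 1277, 612]) cube([930, 311, 204]);
translate([362, 1588, 816]) cube([930, 311, 204]);


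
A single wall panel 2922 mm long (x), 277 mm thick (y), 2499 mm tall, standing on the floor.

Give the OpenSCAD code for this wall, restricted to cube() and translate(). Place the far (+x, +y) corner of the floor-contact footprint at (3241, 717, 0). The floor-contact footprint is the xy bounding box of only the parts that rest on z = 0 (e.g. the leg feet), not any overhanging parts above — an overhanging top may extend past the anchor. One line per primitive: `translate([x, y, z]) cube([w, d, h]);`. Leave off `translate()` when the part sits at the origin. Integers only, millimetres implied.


translate([319, 440, 0]) cube([2922, 277, 2499]);


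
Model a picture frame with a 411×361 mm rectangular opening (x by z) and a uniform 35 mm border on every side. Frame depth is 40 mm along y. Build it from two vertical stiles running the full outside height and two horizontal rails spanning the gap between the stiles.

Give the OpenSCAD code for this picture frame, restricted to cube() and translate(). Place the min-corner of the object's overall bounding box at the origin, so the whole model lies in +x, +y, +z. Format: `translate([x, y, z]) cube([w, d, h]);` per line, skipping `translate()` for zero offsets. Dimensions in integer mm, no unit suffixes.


cube([35, 40, 431]);
translate([446, 0, 0]) cube([35, 40, 431]);
translate([35, 0, 0]) cube([411, 40, 35]);
translate([35, 0, 396]) cube([411, 40, 35]);


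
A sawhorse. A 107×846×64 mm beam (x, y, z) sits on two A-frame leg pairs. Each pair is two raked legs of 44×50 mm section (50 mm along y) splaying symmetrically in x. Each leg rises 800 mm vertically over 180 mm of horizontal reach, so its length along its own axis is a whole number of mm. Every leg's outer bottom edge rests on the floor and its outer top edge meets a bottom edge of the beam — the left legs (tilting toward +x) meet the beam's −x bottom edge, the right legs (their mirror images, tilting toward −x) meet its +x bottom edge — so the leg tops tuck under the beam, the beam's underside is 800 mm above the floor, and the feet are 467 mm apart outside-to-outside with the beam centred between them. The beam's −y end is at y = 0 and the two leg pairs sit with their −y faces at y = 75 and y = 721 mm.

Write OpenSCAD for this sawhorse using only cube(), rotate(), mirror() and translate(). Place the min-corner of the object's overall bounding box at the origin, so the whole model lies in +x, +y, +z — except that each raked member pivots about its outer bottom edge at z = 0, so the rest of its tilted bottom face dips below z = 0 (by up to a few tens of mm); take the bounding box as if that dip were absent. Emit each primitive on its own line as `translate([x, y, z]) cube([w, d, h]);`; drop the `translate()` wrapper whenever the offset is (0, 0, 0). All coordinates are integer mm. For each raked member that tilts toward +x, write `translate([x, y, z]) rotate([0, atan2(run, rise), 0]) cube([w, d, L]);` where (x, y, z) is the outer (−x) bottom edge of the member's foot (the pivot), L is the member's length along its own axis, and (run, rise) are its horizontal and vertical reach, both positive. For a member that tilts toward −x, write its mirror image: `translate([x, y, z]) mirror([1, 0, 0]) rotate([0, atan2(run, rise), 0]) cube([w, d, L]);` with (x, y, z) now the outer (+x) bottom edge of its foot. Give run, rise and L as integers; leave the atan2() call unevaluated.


translate([180, 0, 800]) cube([107, 846, 64]);
translate([0, 75, 0]) rotate([0, atan2(180, 800), 0]) cube([44, 50, 820]);
translate([467, 75, 0]) mirror([1, 0, 0]) rotate([0, atan2(180, 800), 0]) cube([44, 50, 820]);
translate([0, 721, 0]) rotate([0, atan2(180, 800), 0]) cube([44, 50, 820]);
translate([467, 721, 0]) mirror([1, 0, 0]) rotate([0, atan2(180, 800), 0]) cube([44, 50, 820]);


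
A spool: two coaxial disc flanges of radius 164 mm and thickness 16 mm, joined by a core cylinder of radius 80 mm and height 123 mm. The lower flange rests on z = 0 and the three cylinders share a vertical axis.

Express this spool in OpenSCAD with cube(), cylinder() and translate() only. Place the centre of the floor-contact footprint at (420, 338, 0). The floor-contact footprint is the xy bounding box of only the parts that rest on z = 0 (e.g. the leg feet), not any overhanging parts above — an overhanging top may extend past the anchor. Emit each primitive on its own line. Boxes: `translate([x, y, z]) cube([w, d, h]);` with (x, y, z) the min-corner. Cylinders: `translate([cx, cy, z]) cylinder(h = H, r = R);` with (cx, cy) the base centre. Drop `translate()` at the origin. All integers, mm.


translate([420, 338, 0]) cylinder(h = 16, r = 164);
translate([420, 338, 16]) cylinder(h = 123, r = 80);
translate([420, 338, 139]) cylinder(h = 16, r = 164);


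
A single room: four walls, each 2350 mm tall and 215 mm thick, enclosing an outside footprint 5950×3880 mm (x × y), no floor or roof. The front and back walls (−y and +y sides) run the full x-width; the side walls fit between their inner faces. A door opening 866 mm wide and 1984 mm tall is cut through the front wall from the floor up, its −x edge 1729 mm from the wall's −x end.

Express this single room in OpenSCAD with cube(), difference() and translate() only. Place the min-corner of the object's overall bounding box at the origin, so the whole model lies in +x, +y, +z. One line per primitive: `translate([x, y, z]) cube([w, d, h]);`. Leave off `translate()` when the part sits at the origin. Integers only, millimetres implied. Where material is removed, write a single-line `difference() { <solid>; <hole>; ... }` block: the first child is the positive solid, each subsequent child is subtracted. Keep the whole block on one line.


difference() { cube([5950, 215, 2350]); translate([1729, 0, 0]) cube([866, 215, 1984]); }
translate([0, 3665, 0]) cube([5950, 215, 2350]);
translate([0, 215, 0]) cube([215, 3450, 2350]);
translate([5735, 215, 0]) cube([215, 3450, 2350]);


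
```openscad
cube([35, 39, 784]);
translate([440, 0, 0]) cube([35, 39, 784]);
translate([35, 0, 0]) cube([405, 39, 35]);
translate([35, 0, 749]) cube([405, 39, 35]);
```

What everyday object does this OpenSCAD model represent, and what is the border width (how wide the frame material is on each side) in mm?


A picture frame. The border width is 35 mm.

Four thin pieces enclosing a rectangular opening — a picture frame. The two full-height stiles are 784 mm tall; the top rail sits at z = 749 and is 35 mm tall, so the border above the opening is 784 − 749 = 35 mm, matching the stile x-width.


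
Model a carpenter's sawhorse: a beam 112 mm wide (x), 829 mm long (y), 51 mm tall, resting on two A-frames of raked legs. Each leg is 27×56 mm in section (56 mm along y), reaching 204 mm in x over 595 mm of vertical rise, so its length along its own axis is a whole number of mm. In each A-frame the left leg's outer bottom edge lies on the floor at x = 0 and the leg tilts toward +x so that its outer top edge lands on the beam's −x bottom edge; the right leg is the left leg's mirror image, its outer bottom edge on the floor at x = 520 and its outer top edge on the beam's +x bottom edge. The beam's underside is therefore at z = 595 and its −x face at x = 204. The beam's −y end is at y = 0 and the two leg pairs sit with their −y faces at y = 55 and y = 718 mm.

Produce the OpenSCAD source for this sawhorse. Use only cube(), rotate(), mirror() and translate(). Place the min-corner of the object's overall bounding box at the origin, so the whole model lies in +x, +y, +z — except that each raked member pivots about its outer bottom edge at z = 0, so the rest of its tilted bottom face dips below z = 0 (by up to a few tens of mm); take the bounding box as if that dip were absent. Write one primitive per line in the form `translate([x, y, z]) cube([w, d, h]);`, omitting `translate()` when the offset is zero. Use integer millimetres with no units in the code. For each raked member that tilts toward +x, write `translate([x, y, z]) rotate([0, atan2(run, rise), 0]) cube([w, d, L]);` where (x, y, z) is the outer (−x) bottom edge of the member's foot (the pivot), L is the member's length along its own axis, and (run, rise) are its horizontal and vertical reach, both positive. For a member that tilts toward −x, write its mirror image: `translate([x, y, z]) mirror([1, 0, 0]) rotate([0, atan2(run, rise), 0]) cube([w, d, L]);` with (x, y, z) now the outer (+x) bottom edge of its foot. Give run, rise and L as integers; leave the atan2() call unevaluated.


translate([204, 0, 595]) cube([112, 829, 51]);
translate([0, 55, 0]) rotate([0, atan2(204, 595), 0]) cube([27, 56, 629]);
translate([520, 55, 0]) mirror([1, 0, 0]) rotate([0, atan2(204, 595), 0]) cube([27, 56, 629]);
translate([0, 718, 0]) rotate([0, atan2(204, 595), 0]) cube([27, 56, 629]);
translate([520, 718, 0]) mirror([1, 0, 0]) rotate([0, atan2(204, 595), 0]) cube([27, 56, 629]);


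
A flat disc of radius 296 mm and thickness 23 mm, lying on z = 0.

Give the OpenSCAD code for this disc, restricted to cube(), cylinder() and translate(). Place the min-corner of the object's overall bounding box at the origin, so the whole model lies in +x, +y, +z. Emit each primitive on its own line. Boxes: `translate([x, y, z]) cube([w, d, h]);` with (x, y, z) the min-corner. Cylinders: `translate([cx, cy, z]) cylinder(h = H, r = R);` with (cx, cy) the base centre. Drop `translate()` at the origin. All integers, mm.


translate([296, 296, 0]) cylinder(h = 23, r = 296);


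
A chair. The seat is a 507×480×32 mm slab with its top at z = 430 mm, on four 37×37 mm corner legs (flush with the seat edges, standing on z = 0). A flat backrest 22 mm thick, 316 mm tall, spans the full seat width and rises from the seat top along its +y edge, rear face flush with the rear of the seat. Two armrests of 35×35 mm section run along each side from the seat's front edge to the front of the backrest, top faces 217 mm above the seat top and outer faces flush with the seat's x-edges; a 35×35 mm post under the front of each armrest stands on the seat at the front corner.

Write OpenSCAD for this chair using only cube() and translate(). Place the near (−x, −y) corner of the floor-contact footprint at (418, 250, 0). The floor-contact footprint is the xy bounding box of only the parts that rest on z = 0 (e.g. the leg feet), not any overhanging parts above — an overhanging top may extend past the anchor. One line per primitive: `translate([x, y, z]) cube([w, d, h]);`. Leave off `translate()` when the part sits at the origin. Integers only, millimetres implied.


// leg_h = 430 - 32 = 398
// arm post h = 217 - 35 = 182
translate([418, 250, 398]) cube([507, 480, 32]);
translate([418, 250, 0]) cube([37, 37, 398]);
translate([888, 250, 0]) cube([37, 37, 398]);
translate([418, 693, 0]) cube([37, 37, 398]);
translate([888, 693, 0]) cube([37, 37, 398]);
translate([418, 708, 430]) cube([507, 22, 316]);
translate([418, 250, 612]) cube([35, 458, 35]);
translate([890, 250, 612]) cube([35, 458, 35]);
translate([418, 250, 430]) cube([35, 35, 182]);
translate([890, 250, 430]) cube([35, 35, 182]);
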